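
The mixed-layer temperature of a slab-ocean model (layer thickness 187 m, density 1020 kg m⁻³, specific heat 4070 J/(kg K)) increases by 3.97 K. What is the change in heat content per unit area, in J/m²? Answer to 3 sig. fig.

Areal heat capacity C = ρ c_p D = 1020 × 4070 × 187 = 7.76×10^8 J/(m²·K).
ΔQ = C ΔT = 7.76×10^8 × 3.97 = 3.08×10^9 J/m².

3.08×10^9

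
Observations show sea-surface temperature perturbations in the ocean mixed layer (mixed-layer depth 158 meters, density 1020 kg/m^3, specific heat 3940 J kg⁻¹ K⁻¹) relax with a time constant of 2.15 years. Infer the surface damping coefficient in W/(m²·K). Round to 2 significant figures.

Areal heat capacity C = ρ c_p D = 1020 × 3940 × 158 = 6.35×10^8 J m⁻² K⁻¹.
τ = 2.15 years = 6.78×10^7 s.
λ = C / τ = 6.35×10^8 / 6.78×10^7 = 9.36 W/(m²·K).

9.4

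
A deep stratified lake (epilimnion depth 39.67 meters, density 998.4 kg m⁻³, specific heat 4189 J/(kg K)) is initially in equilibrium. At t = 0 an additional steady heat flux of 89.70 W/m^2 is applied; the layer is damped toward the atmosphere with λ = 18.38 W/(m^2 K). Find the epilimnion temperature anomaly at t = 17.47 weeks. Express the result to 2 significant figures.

Areal heat capacity C = ρ c_p D = 998.4 × 4189 × 39.67 = 1.66×10^8 J/(m²·K).
τ = C / λ = 1.66×10^8 / 18.38 = 9.03×10^6 s.
Equilibrium anomaly ΔT_eq = F / λ = 89.70 / 18.38 = 4.88 K.
t = 17.47 weeks = 1.06×10^7 s, so t/τ = 1.17.
ΔT(t) = ΔT_eq (1 − e^(−t/τ)) = 4.88 × (1 − e^−1.17) = 3.37 K.

3.4 K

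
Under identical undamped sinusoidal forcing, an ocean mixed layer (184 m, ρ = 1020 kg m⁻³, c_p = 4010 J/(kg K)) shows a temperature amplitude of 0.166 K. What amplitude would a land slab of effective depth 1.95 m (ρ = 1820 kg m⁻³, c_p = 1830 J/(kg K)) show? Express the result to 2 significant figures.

19 K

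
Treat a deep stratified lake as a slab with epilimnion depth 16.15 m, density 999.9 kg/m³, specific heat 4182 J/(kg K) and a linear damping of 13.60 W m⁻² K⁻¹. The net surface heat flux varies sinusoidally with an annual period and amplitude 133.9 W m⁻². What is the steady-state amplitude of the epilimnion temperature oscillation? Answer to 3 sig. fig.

Areal heat capacity C = ρ c_p D = 999.9 × 4182 × 16.15 = 6.75×10^7 J/(m²·K).
Angular frequency ω = 2π / T = 2π / 3.15×10^7 s = 1.99×10^-7 s⁻¹.
√((Cω)² + λ²) = √((13.5)² + 13.60²) = 19.1 W/(m²·K).
Amplitude A = F₀ / √((Cω)²+λ²) = 133.9 / 19.1 = 7.00 K.

7.00 K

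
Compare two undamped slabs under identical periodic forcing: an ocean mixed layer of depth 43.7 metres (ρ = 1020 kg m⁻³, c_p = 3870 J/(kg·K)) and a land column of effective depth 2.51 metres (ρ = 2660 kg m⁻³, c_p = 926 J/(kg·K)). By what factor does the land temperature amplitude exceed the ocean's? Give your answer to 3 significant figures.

C_ocean = 1020 × 3870 × 43.7 = 1.73×10^8 J/(m²·K).
C_land = 2660 × 926 × 2.51 = 6.18×10^6 J/(m²·K).
Undamped amplitude ∝ 1/C, so A_land/A_ocean = C_ocean/C_land = 27.9.

27.9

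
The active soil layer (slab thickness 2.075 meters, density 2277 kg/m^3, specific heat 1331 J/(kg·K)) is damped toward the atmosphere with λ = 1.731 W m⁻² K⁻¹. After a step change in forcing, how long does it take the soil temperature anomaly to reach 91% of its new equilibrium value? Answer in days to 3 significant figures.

Areal heat capacity C = ρ c_p D = 2277 × 1331 × 2.075 = 6.29×10^6 J/(m²·K).
τ = C / λ = 6.29×10^6 / 1.731 = 3.63×10^6 s.
Fraction reached: 1 − e^(−t/τ) = 0.91 ⇒ t = −τ ln(1 − 0.91) = τ × 2.41.
t = 8.75×10^6 s = 101 days.

101 days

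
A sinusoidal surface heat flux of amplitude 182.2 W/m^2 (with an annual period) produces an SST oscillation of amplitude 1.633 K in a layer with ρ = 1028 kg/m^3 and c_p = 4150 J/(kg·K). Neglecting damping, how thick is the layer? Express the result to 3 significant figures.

ω = 2π / 3.15×10^7 s = 1.99×10^-7 s⁻¹.
Required C = F₀ / (A ω) = 182.2 / (1.633 × 1.99×10^-7) = 5.60×10^8 J/(m²·K).
D = C / (ρ c_p) = 5.60×10^8 / (1028 × 4150) = 131 m.

131 m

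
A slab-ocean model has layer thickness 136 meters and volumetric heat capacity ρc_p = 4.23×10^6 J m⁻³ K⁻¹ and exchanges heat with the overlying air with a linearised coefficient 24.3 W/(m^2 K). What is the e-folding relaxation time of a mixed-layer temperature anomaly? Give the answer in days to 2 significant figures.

270 days

Areal heat capacity C = ρc_p × D = 4.23×10^6 × 136 = 5.75×10^8 J m⁻² K⁻¹.
Relaxation time τ = C / λ = 5.75×10^8 / 24.3 = 2.37×10^7 s.
In days: 2.37×10^7 s / (86400 s/day) = 274 days.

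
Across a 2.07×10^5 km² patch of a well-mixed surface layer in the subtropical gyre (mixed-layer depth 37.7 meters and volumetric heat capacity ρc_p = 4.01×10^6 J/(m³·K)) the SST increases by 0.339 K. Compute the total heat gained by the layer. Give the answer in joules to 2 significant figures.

1.1×10^19 J

Areal heat capacity C = ρc_p × D = 4.01×10^6 × 37.7 = 1.51×10^8 J/(m²·K).
Heat per unit area: q = C ΔT = 1.51×10^8 × 0.339 = 5.12×10^7 J/m².
Total heat: Q = q × A = 5.12×10^7 × (2.07×10^5 × 10⁶ m²) = 1.06×10^19 J.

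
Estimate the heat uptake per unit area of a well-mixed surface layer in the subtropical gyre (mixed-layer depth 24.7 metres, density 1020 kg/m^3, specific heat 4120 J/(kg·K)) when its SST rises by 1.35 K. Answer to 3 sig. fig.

1.40×10^8

Areal heat capacity C = ρ c_p D = 1020 × 4120 × 24.7 = 1.04×10^8 J/(m^2 K).
ΔQ = C ΔT = 1.04×10^8 × 1.35 = 1.40×10^8 J/m².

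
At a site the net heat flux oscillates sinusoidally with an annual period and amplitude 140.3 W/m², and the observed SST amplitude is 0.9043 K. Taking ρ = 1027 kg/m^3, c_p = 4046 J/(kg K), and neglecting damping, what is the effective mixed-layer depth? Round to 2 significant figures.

190 m

ω = 2π / 3.15×10^7 s = 1.99×10^-7 s⁻¹.
Required C = F₀ / (A ω) = 140.3 / (0.9043 × 1.99×10^-7) = 7.79×10^8 J/(m²·K).
D = C / (ρ c_p) = 7.79×10^8 / (1027 × 4046) = 187 m.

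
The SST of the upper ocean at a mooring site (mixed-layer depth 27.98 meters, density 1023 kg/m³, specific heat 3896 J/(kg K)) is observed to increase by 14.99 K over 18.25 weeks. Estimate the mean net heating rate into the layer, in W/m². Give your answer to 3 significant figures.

Areal heat capacity C = ρ c_p D = 1023 × 3896 × 27.98 = 1.12×10^8 J/(m²·K).
Required heat per unit area: Q = C ΔT = 1.12×10^8 × 14.99 = 1.67×10^9 J/m².
Flux F = Q / Δt = 1.67×10^9 / 1.10×10^7 s = 151 W/m².

151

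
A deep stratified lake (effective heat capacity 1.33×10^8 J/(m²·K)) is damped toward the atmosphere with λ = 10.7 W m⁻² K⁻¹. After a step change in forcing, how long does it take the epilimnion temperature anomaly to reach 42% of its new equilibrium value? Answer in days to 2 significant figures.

78 days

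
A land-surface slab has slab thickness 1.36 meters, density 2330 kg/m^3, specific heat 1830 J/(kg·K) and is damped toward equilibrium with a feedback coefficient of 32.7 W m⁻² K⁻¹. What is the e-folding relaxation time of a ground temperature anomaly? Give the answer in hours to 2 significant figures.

49 hours

Areal heat capacity C = ρ c_p D = 2330 × 1830 × 1.36 = 5.80×10^6 J m⁻² K⁻¹.
Relaxation time τ = C / λ = 5.80×10^6 / 32.7 = 1.77×10^5 s.
In hours: 1.77×10^5 s / (3600 s/hour) = 49.3 hours.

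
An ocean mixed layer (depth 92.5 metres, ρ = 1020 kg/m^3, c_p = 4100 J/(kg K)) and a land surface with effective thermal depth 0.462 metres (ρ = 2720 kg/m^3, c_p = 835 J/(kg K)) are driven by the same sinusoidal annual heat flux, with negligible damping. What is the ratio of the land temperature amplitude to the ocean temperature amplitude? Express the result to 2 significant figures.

370

C_ocean = 1020 × 4100 × 92.5 = 3.87×10^8 J/(m²·K).
C_land = 2720 × 835 × 0.462 = 1.05×10^6 J/(m²·K).
Undamped amplitude ∝ 1/C, so A_land/A_ocean = C_ocean/C_land = 369.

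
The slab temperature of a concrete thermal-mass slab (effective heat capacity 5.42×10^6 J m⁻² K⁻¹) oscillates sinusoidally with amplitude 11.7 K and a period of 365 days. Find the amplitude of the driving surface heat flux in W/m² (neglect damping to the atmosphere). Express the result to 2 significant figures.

Areal heat capacity C = 5.42×10^6 J m⁻² K⁻¹ (given).
ω = 2π / 3.15×10^7 s = 1.99×10^-7 s⁻¹.
Cω = 5.42×10^6 × 1.99×10^-7 = 1.08 W/(m²·K).
F₀ = A × Cω = 11.7 × 1.08 = 12.6 W/m².

13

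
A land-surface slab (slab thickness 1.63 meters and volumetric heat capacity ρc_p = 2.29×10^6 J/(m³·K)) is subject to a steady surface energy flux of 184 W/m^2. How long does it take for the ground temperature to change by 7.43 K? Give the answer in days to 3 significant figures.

1.74 days

Areal heat capacity C = ρc_p × D = 2.29×10^6 × 1.63 = 3.73×10^6 J m⁻² K⁻¹.
Time required: Δt = C ΔT / F = 3.73×10^6 × 7.43 / 184 = 1.51×10^5 s.
In days: 1.51×10^5 s / (86400 s/day) = 1.74 days.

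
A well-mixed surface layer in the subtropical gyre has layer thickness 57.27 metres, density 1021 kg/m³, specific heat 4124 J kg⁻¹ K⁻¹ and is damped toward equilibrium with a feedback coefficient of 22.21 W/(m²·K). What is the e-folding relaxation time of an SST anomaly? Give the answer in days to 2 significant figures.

Areal heat capacity C = ρ c_p D = 1021 × 4124 × 57.27 = 2.41×10^8 J/(m²·K).
Relaxation time τ = C / λ = 2.41×10^8 / 22.21 = 1.09×10^7 s.
In days: 1.09×10^7 s / (86400 s/day) = 126 days.

130 days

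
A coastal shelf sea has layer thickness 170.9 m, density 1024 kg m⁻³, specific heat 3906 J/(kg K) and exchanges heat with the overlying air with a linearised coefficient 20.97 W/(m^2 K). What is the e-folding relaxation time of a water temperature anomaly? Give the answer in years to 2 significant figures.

1.0 years

Areal heat capacity C = ρ c_p D = 1024 × 3906 × 170.9 = 6.84×10^8 J/(m^2 K).
Relaxation time τ = C / λ = 6.84×10^8 / 20.97 = 3.26×10^7 s.
In years: 3.26×10^7 s / (3.156×10^7 s/year) = 1.03 years.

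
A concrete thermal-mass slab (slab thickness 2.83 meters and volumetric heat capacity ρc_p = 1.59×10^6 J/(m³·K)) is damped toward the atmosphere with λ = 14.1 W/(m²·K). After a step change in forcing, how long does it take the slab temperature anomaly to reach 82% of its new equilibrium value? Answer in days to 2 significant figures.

Areal heat capacity C = ρc_p × D = 1.59×10^6 × 2.83 = 4.50×10^6 J m⁻² K⁻¹.
τ = C / λ = 4.50×10^6 / 14.1 = 3.19×10^5 s.
Fraction reached: 1 − e^(−t/τ) = 0.82 ⇒ t = −τ ln(1 − 0.82) = τ × 1.71.
t = 5.47×10^5 s = 6.33 days.

6.3 days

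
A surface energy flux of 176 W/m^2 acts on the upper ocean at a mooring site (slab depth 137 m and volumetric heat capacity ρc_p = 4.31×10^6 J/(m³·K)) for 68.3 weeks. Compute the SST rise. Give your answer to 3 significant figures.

12.3 K

Areal heat capacity C = ρc_p × D = 4.31×10^6 × 137 = 5.90×10^8 J m⁻² K⁻¹.
Net heat input Q = F Δt = 176 × (68.3 weeks × 6.048×10^5 s/week) = 7.27×10^9 J/m².
ΔT = Q / C = 7.27×10^9 / 5.90×10^8 = 12.3 K.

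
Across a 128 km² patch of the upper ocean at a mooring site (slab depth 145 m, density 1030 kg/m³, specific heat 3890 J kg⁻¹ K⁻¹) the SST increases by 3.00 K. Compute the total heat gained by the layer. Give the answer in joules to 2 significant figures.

2.2×10^17 J

Areal heat capacity C = ρ c_p D = 1030 × 3890 × 145 = 5.81×10^8 J m⁻² K⁻¹.
Heat per unit area: q = C ΔT = 5.81×10^8 × 3.00 = 1.74×10^9 J/m².
Total heat: Q = q × A = 1.74×10^9 × (128 × 10⁶ m²) = 2.23×10^17 J.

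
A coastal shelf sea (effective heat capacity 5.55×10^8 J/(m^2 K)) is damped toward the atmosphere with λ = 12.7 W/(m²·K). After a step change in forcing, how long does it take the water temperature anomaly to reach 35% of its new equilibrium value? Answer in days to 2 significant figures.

Areal heat capacity C = 5.55×10^8 J/(m^2 K) (given).
τ = C / λ = 5.55×10^8 / 12.7 = 4.37×10^7 s.
Fraction reached: 1 − e^(−t/τ) = 0.35 ⇒ t = −τ ln(1 − 0.35) = τ × 0.431.
t = 1.88×10^7 s = 218 days.

220 days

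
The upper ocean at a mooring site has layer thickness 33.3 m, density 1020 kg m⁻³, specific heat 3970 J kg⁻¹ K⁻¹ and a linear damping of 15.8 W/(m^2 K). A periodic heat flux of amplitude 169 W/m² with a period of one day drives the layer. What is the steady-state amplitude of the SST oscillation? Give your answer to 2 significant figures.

0.017 K

Areal heat capacity C = ρ c_p D = 1020 × 3970 × 33.3 = 1.35×10^8 J/(m^2 K).
Angular frequency ω = 2π / T = 2π / 86400 s = 7.27×10^-5 s⁻¹.
√((Cω)² + λ²) = √((9810)² + 15.8²) = 9810 W/(m²·K).
Amplitude A = F₀ / √((Cω)²+λ²) = 169 / 9810 = 0.0172 K.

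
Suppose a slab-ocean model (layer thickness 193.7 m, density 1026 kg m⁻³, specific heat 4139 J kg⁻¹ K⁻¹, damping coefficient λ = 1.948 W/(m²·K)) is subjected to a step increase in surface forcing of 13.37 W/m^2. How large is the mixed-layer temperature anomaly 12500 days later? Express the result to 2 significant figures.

6.3 K

Areal heat capacity C = ρ c_p D = 1026 × 4139 × 193.7 = 8.23×10^8 J/(m²·K).
τ = C / λ = 8.23×10^8 / 1.948 = 4.22×10^8 s.
Equilibrium anomaly ΔT_eq = F / λ = 13.37 / 1.948 = 6.86 K.
t = 12500 days = 1.08×10^9 s, so t/τ = 2.56.
ΔT(t) = ΔT_eq (1 − e^(−t/τ)) = 6.86 × (1 − e^−2.56) = 6.33 K.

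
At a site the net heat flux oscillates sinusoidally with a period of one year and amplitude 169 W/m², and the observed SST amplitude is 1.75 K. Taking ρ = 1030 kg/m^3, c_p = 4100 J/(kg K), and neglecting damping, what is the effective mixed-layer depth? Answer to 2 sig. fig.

ω = 2π / 3.15×10^7 s = 1.99×10^-7 s⁻¹.
Required C = F₀ / (A ω) = 169 / (1.75 × 1.99×10^-7) = 4.85×10^8 J/(m²·K).
D = C / (ρ c_p) = 4.85×10^8 / (1030 × 4100) = 115 m.

110 m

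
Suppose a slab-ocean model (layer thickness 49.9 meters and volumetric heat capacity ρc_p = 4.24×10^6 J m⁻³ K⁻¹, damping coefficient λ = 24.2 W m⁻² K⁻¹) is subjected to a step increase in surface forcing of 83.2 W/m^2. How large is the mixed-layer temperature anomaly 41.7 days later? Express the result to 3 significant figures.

1.16 K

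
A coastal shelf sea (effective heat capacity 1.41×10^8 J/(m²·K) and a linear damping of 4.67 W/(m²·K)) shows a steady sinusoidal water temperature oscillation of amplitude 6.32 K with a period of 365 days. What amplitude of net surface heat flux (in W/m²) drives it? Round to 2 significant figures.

180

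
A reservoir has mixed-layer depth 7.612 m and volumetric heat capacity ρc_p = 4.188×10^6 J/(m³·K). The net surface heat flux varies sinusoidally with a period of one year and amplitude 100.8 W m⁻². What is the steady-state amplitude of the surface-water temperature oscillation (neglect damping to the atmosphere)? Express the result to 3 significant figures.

Areal heat capacity C = ρc_p × D = 4.188×10^6 × 7.612 = 3.19×10^7 J/(m^2 K).
Angular frequency ω = 2π / T = 2π / 3.15×10^7 s = 1.99×10^-7 s⁻¹.
Cω = 3.19×10^7 × 1.99×10^-7 = 6.35 W/(m²·K).
Amplitude A = F₀ / (Cω) = 100.8 / 6.35 = 15.9 K.

15.9 K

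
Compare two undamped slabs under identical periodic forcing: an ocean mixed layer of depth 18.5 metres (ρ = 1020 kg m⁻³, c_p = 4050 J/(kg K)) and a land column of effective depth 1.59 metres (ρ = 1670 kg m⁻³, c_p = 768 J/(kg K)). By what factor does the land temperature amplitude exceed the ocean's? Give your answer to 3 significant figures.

C_ocean = 1020 × 4050 × 18.5 = 7.64×10^7 J/(m²·K).
C_land = 1670 × 768 × 1.59 = 2.04×10^6 J/(m²·K).
Undamped amplitude ∝ 1/C, so A_land/A_ocean = C_ocean/C_land = 37.5.

37.5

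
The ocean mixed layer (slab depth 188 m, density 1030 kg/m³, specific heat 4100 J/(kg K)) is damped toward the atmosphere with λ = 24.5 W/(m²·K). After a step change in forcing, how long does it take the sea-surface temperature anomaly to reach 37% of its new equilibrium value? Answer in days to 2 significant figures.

170 days

Areal heat capacity C = ρ c_p D = 1030 × 4100 × 188 = 7.94×10^8 J/(m²·K).
τ = C / λ = 7.94×10^8 / 24.5 = 3.24×10^7 s.
Fraction reached: 1 − e^(−t/τ) = 0.37 ⇒ t = −τ ln(1 − 0.37) = τ × 0.462.
t = 1.50×10^7 s = 173 days.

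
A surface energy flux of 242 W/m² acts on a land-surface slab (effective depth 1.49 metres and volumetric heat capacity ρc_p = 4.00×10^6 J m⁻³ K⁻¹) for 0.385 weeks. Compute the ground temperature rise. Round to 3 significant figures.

9.45 K

Areal heat capacity C = ρc_p × D = 4.00×10^6 × 1.49 = 5.96×10^6 J m⁻² K⁻¹.
Net heat input Q = F Δt = 242 × (0.385 weeks × 6.048×10^5 s/week) = 5.63×10^7 J/m².
ΔT = Q / C = 5.63×10^7 / 5.96×10^6 = 9.45 K.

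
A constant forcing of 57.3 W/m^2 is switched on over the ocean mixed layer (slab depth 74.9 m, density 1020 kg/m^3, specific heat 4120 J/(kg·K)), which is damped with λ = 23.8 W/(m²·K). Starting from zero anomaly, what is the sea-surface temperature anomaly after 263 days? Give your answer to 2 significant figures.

Areal heat capacity C = ρ c_p D = 1020 × 4120 × 74.9 = 3.15×10^8 J/(m²·K).
τ = C / λ = 3.15×10^8 / 23.8 = 1.32×10^7 s.
Equilibrium anomaly ΔT_eq = F / λ = 57.3 / 23.8 = 2.41 K.
t = 263 days = 2.27×10^7 s, so t/τ = 1.72.
ΔT(t) = ΔT_eq (1 − e^(−t/τ)) = 2.41 × (1 − e^−1.72) = 1.98 K.

2.0 K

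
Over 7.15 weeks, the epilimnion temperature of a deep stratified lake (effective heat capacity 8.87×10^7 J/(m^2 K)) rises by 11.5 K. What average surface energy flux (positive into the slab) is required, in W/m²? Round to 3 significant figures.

Areal heat capacity C = 8.87×10^7 J/(m^2 K) (given).
Required heat per unit area: Q = C ΔT = 8.87×10^7 × 11.5 = 1.02×10^9 J/m².
Flux F = Q / Δt = 1.02×10^9 / 4.32×10^6 s = 236 W/m².

236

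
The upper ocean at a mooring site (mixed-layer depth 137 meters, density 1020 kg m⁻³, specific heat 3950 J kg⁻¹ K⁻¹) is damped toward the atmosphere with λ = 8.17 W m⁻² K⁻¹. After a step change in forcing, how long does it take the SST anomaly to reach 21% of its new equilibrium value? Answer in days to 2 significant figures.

Areal heat capacity C = ρ c_p D = 1020 × 3950 × 137 = 5.52×10^8 J/(m^2 K).
τ = C / λ = 5.52×10^8 / 8.17 = 6.76×10^7 s.
Fraction reached: 1 − e^(−t/τ) = 0.21 ⇒ t = −τ ln(1 − 0.21) = τ × 0.236.
t = 1.59×10^7 s = 184 days.

180 days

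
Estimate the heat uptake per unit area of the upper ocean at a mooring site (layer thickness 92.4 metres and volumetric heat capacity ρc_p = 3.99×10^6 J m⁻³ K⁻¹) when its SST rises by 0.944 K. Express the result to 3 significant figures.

Areal heat capacity C = ρc_p × D = 3.99×10^6 × 92.4 = 3.69×10^8 J m⁻² K⁻¹.
ΔQ = C ΔT = 3.69×10^8 × 0.944 = 3.48×10^8 J/m².

3.48×10^8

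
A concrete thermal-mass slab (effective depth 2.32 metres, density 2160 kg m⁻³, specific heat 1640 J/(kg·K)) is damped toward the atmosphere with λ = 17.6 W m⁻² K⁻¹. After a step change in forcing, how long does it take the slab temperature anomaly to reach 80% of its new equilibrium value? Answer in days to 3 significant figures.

Areal heat capacity C = ρ c_p D = 2160 × 1640 × 2.32 = 8.22×10^6 J/(m²·K).
τ = C / λ = 8.22×10^6 / 17.6 = 4.67×10^5 s.
Fraction reached: 1 − e^(−t/τ) = 0.80 ⇒ t = −τ ln(1 − 0.80) = τ × 1.61.
t = 7.52×10^5 s = 8.70 days.

8.70 days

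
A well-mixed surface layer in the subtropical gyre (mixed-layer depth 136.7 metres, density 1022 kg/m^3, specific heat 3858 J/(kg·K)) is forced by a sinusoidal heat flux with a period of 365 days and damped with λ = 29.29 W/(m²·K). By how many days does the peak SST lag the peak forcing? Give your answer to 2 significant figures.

Areal heat capacity C = ρ c_p D = 1022 × 3858 × 136.7 = 5.39×10^8 J m⁻² K⁻¹.
ω = 2π / 3.15×10^7 s = 1.99×10^-7 s⁻¹.
Phase lag φ = arctan(Cω/λ) = arctan(107/29.29) = 1.30 rad.
Time lag = φ / ω = 1.30 / 1.99×10^-7 = 6.55×10^6 s = 75.8 days.

76 days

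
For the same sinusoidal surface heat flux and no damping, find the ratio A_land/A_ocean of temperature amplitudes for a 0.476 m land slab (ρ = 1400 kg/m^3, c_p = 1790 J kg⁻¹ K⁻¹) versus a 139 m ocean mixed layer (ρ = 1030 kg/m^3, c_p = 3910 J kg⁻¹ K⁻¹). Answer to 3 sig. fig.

C_ocean = 1030 × 3910 × 139 = 5.60×10^8 J/(m²·K).
C_land = 1400 × 1790 × 0.476 = 1.19×10^6 J/(m²·K).
Undamped amplitude ∝ 1/C, so A_land/A_ocean = C_ocean/C_land = 469.

469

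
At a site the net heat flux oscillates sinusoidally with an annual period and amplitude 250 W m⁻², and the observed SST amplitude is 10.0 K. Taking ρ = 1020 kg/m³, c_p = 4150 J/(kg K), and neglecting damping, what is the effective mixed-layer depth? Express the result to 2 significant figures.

ω = 2π / 3.15×10^7 s = 1.99×10^-7 s⁻¹.
Required C = F₀ / (A ω) = 250 / (10.0 × 1.99×10^-7) = 1.25×10^8 J/(m²·K).
D = C / (ρ c_p) = 1.25×10^8 / (1020 × 4150) = 29.6 m.

30 m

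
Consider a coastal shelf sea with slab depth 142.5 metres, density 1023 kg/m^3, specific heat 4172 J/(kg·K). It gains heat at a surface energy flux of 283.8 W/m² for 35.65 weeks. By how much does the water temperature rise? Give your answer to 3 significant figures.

10.1 K

Areal heat capacity C = ρ c_p D = 1023 × 4172 × 142.5 = 6.08×10^8 J/(m²·K).
Net heat input Q = F Δt = 283.8 × (35.65 weeks × 6.048×10^5 s/week) = 6.12×10^9 J/m².
ΔT = Q / C = 6.12×10^9 / 6.08×10^8 = 10.1 K.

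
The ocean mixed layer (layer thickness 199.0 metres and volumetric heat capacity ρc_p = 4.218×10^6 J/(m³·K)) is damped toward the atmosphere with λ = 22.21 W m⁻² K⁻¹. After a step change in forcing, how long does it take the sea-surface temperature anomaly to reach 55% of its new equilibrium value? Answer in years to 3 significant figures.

Areal heat capacity C = ρc_p × D = 4.218×10^6 × 199.0 = 8.39×10^8 J m⁻² K⁻¹.
τ = C / λ = 8.39×10^8 / 22.21 = 3.78×10^7 s.
Fraction reached: 1 − e^(−t/τ) = 0.55 ⇒ t = −τ ln(1 − 0.55) = τ × 0.799.
t = 3.02×10^7 s = 0.956 years.

0.956 years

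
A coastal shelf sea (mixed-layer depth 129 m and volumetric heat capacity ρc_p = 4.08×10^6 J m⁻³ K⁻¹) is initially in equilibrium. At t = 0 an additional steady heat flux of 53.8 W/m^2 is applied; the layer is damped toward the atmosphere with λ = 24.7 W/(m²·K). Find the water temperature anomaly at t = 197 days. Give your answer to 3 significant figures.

Areal heat capacity C = ρc_p × D = 4.08×10^6 × 129 = 5.26×10^8 J/(m²·K).
τ = C / λ = 5.26×10^8 / 24.7 = 2.13×10^7 s.
Equilibrium anomaly ΔT_eq = F / λ = 53.8 / 24.7 = 2.18 K.
t = 197 days = 1.70×10^7 s, so t/τ = 0.799.
ΔT(t) = ΔT_eq (1 − e^(−t/τ)) = 2.18 × (1 − e^−0.799) = 1.20 K.

1.20 K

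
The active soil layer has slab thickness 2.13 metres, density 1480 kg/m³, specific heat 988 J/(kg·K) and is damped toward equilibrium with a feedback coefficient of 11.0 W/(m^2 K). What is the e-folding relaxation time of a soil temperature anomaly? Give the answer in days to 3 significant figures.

Areal heat capacity C = ρ c_p D = 1480 × 988 × 2.13 = 3.11×10^6 J m⁻² K⁻¹.
Relaxation time τ = C / λ = 3.11×10^6 / 11.0 = 2.83×10^5 s.
In days: 2.83×10^5 s / (86400 s/day) = 3.28 days.

3.28 days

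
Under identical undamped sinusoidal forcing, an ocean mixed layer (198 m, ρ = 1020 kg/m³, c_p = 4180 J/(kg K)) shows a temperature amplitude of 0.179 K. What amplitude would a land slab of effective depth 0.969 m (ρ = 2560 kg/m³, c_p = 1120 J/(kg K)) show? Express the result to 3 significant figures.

54.4 K

C_ocean = 8.44×10^8 J/(m²·K); C_land = 2.78×10^6 J/(m²·K).
A ∝ 1/C ⇒ A_land = A_ocean × C_ocean/C_land = 0.179 × 304 = 54.4 K.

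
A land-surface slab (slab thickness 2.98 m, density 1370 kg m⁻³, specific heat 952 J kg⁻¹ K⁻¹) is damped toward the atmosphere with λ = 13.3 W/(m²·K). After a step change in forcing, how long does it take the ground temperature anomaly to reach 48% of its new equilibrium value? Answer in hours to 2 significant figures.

Areal heat capacity C = ρ c_p D = 1370 × 952 × 2.98 = 3.89×10^6 J/(m^2 K).
τ = C / λ = 3.89×10^6 / 13.3 = 2.92×10^5 s.
Fraction reached: 1 − e^(−t/τ) = 0.48 ⇒ t = −τ ln(1 − 0.48) = τ × 0.654.
t = 1.91×10^5 s = 53.1 hours.

53 hours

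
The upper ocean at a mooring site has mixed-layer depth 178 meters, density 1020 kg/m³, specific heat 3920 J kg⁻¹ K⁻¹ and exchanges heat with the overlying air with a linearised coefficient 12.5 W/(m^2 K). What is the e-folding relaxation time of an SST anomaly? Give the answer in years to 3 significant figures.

Areal heat capacity C = ρ c_p D = 1020 × 3920 × 178 = 7.12×10^8 J/(m^2 K).
Relaxation time τ = C / λ = 7.12×10^8 / 12.5 = 5.69×10^7 s.
In years: 5.69×10^7 s / (3.156×10^7 s/year) = 1.80 years.

1.80 years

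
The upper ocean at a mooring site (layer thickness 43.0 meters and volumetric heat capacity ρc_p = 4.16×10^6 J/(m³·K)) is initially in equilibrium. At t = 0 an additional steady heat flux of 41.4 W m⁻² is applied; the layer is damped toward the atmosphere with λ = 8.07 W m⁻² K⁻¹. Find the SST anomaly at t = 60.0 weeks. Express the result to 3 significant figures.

4.13 K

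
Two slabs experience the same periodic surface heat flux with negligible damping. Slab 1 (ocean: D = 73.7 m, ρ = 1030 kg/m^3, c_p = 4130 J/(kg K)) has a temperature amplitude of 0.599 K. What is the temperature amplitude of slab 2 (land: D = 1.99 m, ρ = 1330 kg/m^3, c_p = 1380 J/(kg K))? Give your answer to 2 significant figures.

C_ocean = 3.14×10^8 J/(m²·K); C_land = 3.65×10^6 J/(m²·K).
A ∝ 1/C ⇒ A_land = A_ocean × C_ocean/C_land = 0.599 × 85.8 = 51.4 K.

51 K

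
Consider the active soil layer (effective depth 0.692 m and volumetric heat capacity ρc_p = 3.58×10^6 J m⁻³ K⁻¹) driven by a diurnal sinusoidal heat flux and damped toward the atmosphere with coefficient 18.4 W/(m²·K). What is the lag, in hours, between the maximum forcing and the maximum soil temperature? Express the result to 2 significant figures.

Areal heat capacity C = ρc_p × D = 3.58×10^6 × 0.692 = 2.48×10^6 J/(m^2 K).
ω = 2π / 86400 s = 7.27×10^-5 s⁻¹.
Phase lag φ = arctan(Cω/λ) = arctan(180/18.4) = 1.47 rad.
Time lag = φ / ω = 1.47 / 7.27×10^-5 = 20200 s = 5.61 hours.

5.6 hours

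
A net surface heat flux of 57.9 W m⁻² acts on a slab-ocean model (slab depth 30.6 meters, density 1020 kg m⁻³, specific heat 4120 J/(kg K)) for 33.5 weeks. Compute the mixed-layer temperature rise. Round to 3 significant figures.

9.12 K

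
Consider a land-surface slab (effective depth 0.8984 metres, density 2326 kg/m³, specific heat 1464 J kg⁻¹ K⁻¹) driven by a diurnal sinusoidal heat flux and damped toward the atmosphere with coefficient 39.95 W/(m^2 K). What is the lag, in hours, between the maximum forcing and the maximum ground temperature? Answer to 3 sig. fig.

Areal heat capacity C = ρ c_p D = 2326 × 1464 × 0.8984 = 3.06×10^6 J/(m²·K).
ω = 2π / 86400 s = 7.27×10^-5 s⁻¹.
Phase lag φ = arctan(Cω/λ) = arctan(222/39.95) = 1.39 rad.
Time lag = φ / ω = 1.39 / 7.27×10^-5 = 19200 s = 5.32 hours.

5.32 hours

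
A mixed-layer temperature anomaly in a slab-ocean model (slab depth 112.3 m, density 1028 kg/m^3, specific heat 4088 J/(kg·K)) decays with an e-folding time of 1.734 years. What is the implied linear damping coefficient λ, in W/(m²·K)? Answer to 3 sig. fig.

8.62

Areal heat capacity C = ρ c_p D = 1028 × 4088 × 112.3 = 4.72×10^8 J/(m²·K).
τ = 1.734 years = 5.47×10^7 s.
λ = C / τ = 4.72×10^8 / 5.47×10^7 = 8.62 W/(m²·K).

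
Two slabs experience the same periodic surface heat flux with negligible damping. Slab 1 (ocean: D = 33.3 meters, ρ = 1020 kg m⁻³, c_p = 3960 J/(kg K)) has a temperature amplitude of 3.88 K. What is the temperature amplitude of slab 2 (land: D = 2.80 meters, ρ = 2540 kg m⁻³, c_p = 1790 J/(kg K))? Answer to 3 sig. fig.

41.0 K

C_ocean = 1.35×10^8 J/(m²·K); C_land = 1.27×10^7 J/(m²·K).
A ∝ 1/C ⇒ A_land = A_ocean × C_ocean/C_land = 3.88 × 10.6 = 41.0 K.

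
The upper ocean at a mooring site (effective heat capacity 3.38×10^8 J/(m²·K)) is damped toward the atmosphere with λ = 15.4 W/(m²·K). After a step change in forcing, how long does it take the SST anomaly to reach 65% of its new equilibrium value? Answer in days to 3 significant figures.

Areal heat capacity C = 3.38×10^8 J/(m²·K) (given).
τ = C / λ = 3.38×10^8 / 15.4 = 2.19×10^7 s.
Fraction reached: 1 − e^(−t/τ) = 0.65 ⇒ t = −τ ln(1 − 0.65) = τ × 1.05.
t = 2.30×10^7 s = 267 days.

267 days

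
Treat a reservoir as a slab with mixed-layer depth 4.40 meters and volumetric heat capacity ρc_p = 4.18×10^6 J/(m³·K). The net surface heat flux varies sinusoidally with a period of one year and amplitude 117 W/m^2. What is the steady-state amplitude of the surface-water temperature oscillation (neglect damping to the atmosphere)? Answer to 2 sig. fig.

Areal heat capacity C = ρc_p × D = 4.18×10^6 × 4.40 = 1.84×10^7 J m⁻² K⁻¹.
Angular frequency ω = 2π / T = 2π / 3.15×10^7 s = 1.99×10^-7 s⁻¹.
Cω = 1.84×10^7 × 1.99×10^-7 = 3.66 W/(m²·K).
Amplitude A = F₀ / (Cω) = 117 / 3.66 = 31.9 K.

32 K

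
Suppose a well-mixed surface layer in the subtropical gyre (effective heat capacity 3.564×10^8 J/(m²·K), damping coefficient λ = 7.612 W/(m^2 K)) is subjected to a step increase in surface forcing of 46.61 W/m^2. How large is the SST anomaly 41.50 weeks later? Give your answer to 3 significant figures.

Areal heat capacity C = 3.564×10^8 J/(m²·K) (given).
τ = C / λ = 3.56×10^8 / 7.612 = 4.68×10^7 s.
Equilibrium anomaly ΔT_eq = F / λ = 46.61 / 7.612 = 6.12 K.
t = 41.50 weeks = 2.51×10^7 s, so t/τ = 0.536.
ΔT(t) = ΔT_eq (1 − e^(−t/τ)) = 6.12 × (1 − e^−0.536) = 2.54 K.

2.54 K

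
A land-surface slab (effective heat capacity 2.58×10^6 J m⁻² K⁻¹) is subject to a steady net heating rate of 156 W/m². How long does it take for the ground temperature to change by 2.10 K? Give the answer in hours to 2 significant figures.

9.6 hours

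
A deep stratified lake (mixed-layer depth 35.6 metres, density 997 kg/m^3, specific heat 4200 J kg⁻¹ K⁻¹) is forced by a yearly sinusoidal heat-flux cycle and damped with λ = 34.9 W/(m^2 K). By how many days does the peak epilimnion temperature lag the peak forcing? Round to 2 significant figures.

41 days

Areal heat capacity C = ρ c_p D = 997 × 4200 × 35.6 = 1.49×10^8 J/(m²·K).
ω = 2π / 3.15×10^7 s = 1.99×10^-7 s⁻¹.
Phase lag φ = arctan(Cω/λ) = arctan(29.7/34.9) = 0.705 rad.
Time lag = φ / ω = 0.705 / 1.99×10^-7 = 3.54×10^6 s = 41.0 days.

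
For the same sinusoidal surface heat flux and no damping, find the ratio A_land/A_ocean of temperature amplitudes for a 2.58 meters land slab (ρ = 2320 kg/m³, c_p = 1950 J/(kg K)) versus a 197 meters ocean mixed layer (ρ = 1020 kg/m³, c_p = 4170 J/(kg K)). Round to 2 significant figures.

C_ocean = 1020 × 4170 × 197 = 8.38×10^8 J/(m²·K).
C_land = 2320 × 1950 × 2.58 = 1.17×10^7 J/(m²·K).
Undamped amplitude ∝ 1/C, so A_land/A_ocean = C_ocean/C_land = 71.8.

72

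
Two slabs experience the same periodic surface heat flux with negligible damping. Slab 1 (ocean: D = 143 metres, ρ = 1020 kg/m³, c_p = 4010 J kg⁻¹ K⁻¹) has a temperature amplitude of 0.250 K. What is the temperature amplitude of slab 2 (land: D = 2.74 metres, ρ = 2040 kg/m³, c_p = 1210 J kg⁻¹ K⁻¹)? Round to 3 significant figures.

21.6 K

C_ocean = 5.85×10^8 J/(m²·K); C_land = 6.76×10^6 J/(m²·K).
A ∝ 1/C ⇒ A_land = A_ocean × C_ocean/C_land = 0.250 × 86.5 = 21.6 K.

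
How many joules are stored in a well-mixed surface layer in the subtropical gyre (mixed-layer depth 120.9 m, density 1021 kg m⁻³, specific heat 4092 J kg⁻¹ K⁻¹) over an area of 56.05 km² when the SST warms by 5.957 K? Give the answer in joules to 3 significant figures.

Areal heat capacity C = ρ c_p D = 1021 × 4092 × 120.9 = 5.05×10^8 J/(m²·K).
Heat per unit area: q = C ΔT = 5.05×10^8 × 5.957 = 3.01×10^9 J/m².
Total heat: Q = q × A = 3.01×10^9 × (56.05 × 10⁶ m²) = 1.69×10^17 J.

1.69×10^17 J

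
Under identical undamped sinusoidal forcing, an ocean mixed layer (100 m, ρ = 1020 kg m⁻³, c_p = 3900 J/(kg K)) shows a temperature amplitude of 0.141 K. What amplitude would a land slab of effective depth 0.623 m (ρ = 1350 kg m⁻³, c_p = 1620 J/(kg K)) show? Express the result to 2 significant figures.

C_ocean = 3.98×10^8 J/(m²·K); C_land = 1.36×10^6 J/(m²·K).
A ∝ 1/C ⇒ A_land = A_ocean × C_ocean/C_land = 0.141 × 292 = 41.2 K.

41 K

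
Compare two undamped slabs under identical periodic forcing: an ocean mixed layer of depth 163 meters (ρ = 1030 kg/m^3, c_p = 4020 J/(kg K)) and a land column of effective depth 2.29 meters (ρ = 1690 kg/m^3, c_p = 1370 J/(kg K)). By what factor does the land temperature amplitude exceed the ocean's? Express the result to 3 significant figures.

127

C_ocean = 1030 × 4020 × 163 = 6.75×10^8 J/(m²·K).
C_land = 1690 × 1370 × 2.29 = 5.30×10^6 J/(m²·K).
Undamped amplitude ∝ 1/C, so A_land/A_ocean = C_ocean/C_land = 127.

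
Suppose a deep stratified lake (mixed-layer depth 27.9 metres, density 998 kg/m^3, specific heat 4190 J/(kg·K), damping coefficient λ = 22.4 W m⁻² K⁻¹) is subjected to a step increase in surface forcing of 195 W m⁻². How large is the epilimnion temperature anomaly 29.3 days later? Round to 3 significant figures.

Areal heat capacity C = ρ c_p D = 998 × 4190 × 27.9 = 1.17×10^8 J/(m²·K).
τ = C / λ = 1.17×10^8 / 22.4 = 5.21×10^6 s.
Equilibrium anomaly ΔT_eq = F / λ = 195 / 22.4 = 8.71 K.
t = 29.3 days = 2.53×10^6 s, so t/τ = 0.486.
ΔT(t) = ΔT_eq (1 − e^(−t/τ)) = 8.71 × (1 − e^−0.486) = 3.35 K.

3.35 K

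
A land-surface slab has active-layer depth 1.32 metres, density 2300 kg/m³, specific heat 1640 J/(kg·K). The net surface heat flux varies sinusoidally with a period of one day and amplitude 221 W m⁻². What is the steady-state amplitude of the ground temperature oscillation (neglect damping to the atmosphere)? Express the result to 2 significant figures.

0.61 K

Areal heat capacity C = ρ c_p D = 2300 × 1640 × 1.32 = 4.98×10^6 J m⁻² K⁻¹.
Angular frequency ω = 2π / T = 2π / 86400 s = 7.27×10^-5 s⁻¹.
Cω = 4.98×10^6 × 7.27×10^-5 = 362 W/(m²·K).
Amplitude A = F₀ / (Cω) = 221 / 362 = 0.610 K.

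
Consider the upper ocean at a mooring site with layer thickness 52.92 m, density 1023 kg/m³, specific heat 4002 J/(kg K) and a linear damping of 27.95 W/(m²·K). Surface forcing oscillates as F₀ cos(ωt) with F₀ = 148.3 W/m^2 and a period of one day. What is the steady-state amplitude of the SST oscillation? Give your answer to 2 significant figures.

0.0094 K

Areal heat capacity C = ρ c_p D = 1023 × 4002 × 52.92 = 2.17×10^8 J m⁻² K⁻¹.
Angular frequency ω = 2π / T = 2π / 86400 s = 7.27×10^-5 s⁻¹.
√((Cω)² + λ²) = √((15800)² + 27.95²) = 15800 W/(m²·K).
Amplitude A = F₀ / √((Cω)²+λ²) = 148.3 / 15800 = 0.00941 K.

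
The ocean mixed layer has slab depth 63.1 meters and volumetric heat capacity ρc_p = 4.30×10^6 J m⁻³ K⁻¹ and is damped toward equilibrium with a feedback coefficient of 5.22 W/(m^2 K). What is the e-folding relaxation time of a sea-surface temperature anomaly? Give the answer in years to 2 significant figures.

Areal heat capacity C = ρc_p × D = 4.30×10^6 × 63.1 = 2.71×10^8 J/(m²·K).
Relaxation time τ = C / λ = 2.71×10^8 / 5.22 = 5.20×10^7 s.
In years: 5.20×10^7 s / (3.156×10^7 s/year) = 1.65 years.

1.6 years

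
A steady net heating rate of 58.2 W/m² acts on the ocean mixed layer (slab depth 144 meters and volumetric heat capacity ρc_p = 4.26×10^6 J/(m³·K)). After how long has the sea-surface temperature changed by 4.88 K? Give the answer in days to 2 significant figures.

600 days

Areal heat capacity C = ρc_p × D = 4.26×10^6 × 144 = 6.13×10^8 J/(m²·K).
Time required: Δt = C ΔT / F = 6.13×10^8 × 4.88 / 58.2 = 5.14×10^7 s.
In days: 5.14×10^7 s / (86400 s/day) = 595 days.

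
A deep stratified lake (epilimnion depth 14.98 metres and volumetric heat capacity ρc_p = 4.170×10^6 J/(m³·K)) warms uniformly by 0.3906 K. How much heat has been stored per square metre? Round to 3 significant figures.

Areal heat capacity C = ρc_p × D = 4.170×10^6 × 14.98 = 6.25×10^7 J/(m²·K).
ΔQ = C ΔT = 6.25×10^7 × 0.3906 = 2.44×10^7 J/m².

2.44×10^7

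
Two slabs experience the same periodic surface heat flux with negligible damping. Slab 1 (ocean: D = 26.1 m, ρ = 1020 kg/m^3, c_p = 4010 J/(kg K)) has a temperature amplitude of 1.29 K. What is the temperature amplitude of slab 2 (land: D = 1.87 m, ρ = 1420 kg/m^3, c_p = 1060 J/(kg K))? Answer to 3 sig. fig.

48.9 K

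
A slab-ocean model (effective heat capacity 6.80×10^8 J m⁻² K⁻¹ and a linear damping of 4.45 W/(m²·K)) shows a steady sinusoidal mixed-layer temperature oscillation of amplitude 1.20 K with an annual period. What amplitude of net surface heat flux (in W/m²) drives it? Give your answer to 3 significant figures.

Areal heat capacity C = 6.80×10^8 J m⁻² K⁻¹ (given).
ω = 2π / 3.15×10^7 s = 1.99×10^-7 s⁻¹.
√((Cω)² + λ²) = √((135)² + 4.45²) = 136 W/(m²·K).
F₀ = A × √((Cω)²+λ²) = 1.20 × 136 = 163 W/m².

163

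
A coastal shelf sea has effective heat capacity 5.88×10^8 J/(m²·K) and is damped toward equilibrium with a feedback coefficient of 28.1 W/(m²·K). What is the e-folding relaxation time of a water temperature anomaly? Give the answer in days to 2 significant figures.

240 days

Areal heat capacity C = 5.88×10^8 J/(m²·K) (given).
Relaxation time τ = C / λ = 5.88×10^8 / 28.1 = 2.09×10^7 s.
In days: 2.09×10^7 s / (86400 s/day) = 242 days.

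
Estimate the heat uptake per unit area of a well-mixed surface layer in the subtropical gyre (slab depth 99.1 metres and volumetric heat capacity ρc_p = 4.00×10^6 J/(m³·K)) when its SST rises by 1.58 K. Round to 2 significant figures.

6.3×10^8

Areal heat capacity C = ρc_p × D = 4.00×10^6 × 99.1 = 3.96×10^8 J/(m²·K).
ΔQ = C ΔT = 3.96×10^8 × 1.58 = 6.26×10^8 J/m².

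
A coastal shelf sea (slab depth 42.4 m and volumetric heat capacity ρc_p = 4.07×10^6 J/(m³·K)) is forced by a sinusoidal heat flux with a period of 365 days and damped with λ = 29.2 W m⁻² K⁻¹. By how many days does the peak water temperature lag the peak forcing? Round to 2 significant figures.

Areal heat capacity C = ρc_p × D = 4.07×10^6 × 42.4 = 1.73×10^8 J m⁻² K⁻¹.
ω = 2π / 3.15×10^7 s = 1.99×10^-7 s⁻¹.
Phase lag φ = arctan(Cω/λ) = arctan(34.4/29.2) = 0.867 rad.
Time lag = φ / ω = 0.867 / 1.99×10^-7 = 4.35×10^6 s = 50.3 days.

50 days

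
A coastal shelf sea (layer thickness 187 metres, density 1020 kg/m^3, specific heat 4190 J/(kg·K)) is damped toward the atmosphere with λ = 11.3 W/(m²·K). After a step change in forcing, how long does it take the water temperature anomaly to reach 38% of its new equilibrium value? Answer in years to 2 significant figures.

1.1 years

Areal heat capacity C = ρ c_p D = 1020 × 4190 × 187 = 7.99×10^8 J/(m^2 K).
τ = C / λ = 7.99×10^8 / 11.3 = 7.07×10^7 s.
Fraction reached: 1 − e^(−t/τ) = 0.38 ⇒ t = −τ ln(1 − 0.38) = τ × 0.478.
t = 3.38×10^7 s = 1.07 years.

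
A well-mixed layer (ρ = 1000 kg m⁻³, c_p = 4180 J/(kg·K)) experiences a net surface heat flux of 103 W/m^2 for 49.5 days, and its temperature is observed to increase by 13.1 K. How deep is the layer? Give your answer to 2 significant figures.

Heat input Q = F Δt = 103 × 4.28×10^6 s = 4.41×10^8 J/m².
Required areal heat capacity C = Q / ΔT = 3.36×10^7 J/(m²·K).
Depth D = C / (ρ c_p) = 3.36×10^7 / (1000 × 4180) = 8.04 m.

8.0 m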